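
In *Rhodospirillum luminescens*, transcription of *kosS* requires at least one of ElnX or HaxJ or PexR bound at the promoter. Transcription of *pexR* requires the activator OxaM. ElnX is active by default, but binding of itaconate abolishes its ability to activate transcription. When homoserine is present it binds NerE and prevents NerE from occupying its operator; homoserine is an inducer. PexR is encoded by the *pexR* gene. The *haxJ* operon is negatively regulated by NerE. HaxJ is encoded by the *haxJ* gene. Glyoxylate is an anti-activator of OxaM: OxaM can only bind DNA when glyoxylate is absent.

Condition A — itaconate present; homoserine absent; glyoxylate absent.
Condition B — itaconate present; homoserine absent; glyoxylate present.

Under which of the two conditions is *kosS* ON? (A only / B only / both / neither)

A only

Condition A:
Itaconate is present, so ElnX is inactive.
Homoserine is absent, so NerE is active.
With repressor NerE bound, *haxJ* is not transcribed.
So HaxJ is not produced.
Glyoxylate is absent, so OxaM is active.
No repressor is bound and OxaM is active, so *pexR* is transcribed.
So PexR is produced and active.
Activator PexR is present, so *kosS* is transcribed.
→ *kosS* is ON in A.
Condition B:
Itaconate is present, so ElnX is inactive.
Homoserine is absent, so NerE is active.
With repressor NerE bound, *haxJ* is not transcribed.
So HaxJ is not produced.
Glyoxylate is present, so OxaM is inactive.
Required activator OxaM is absent, so *pexR* is not transcribed.
So PexR is not produced.
No activator is available at the *kosS* promoter, so *kosS* is not transcribed.
→ *kosS* is OFF in B.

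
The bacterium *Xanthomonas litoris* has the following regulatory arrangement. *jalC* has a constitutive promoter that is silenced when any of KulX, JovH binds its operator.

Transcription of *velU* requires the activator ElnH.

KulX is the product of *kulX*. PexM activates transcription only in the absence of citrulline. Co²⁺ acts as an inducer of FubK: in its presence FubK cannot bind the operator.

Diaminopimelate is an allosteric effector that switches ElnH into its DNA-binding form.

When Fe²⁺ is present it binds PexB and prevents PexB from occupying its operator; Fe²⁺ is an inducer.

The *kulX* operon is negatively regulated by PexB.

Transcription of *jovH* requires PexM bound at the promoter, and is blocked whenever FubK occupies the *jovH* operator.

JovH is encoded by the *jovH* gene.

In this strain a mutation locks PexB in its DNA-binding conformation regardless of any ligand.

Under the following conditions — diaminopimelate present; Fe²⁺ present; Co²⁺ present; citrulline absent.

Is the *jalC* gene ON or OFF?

OFF

PexB is constitutively active in this strain.
With repressor PexB bound, *kulX* is not transcribed.
So KulX is not produced.
Co²⁺ is present, so FubK is inactive.
Citrulline is absent, so PexM is active.
No repressor is bound and PexM is active, so *jovH* is transcribed.
So JovH is produced and active.
With repressor JovH bound, *jalC* is not transcribed.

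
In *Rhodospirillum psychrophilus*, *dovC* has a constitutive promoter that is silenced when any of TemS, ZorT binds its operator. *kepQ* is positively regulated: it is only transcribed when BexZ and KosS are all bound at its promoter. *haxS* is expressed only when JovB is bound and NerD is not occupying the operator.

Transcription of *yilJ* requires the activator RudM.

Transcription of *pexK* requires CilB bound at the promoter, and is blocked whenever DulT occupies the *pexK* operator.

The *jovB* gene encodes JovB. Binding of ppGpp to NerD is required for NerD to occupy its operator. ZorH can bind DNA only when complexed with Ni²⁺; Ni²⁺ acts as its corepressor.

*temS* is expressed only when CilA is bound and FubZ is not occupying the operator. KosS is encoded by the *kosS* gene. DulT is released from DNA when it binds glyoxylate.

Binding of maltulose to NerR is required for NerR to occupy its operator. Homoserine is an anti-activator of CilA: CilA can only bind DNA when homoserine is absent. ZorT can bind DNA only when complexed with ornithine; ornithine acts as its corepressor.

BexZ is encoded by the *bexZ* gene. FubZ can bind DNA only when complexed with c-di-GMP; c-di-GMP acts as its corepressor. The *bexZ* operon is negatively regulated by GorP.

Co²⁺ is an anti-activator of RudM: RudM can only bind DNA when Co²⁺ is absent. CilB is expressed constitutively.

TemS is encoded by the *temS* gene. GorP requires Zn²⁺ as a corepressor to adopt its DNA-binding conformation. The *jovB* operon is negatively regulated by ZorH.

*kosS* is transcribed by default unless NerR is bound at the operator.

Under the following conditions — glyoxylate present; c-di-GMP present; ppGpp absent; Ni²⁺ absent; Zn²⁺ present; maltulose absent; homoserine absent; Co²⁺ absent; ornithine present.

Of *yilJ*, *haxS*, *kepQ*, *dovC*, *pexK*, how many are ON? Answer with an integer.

Co²⁺ is absent, so RudM is active.
No repressor is bound and RudM is active, so *yilJ* is transcribed.
→ *yilJ* is ON.
Ni²⁺ is absent, so ZorH is inactive.
With no repressor bound, *jovB* is transcribed.
So JovB is produced and active.
ppGpp is absent, so NerD is inactive.
No repressor is bound and JovB is active, so *haxS* is transcribed.
→ *haxS* is ON.
Zn²⁺ is present, so GorP is active.
With repressor GorP bound, *bexZ* is not transcribed.
So BexZ is not produced.
Maltulose is absent, so NerR is inactive.
With no repressor bound, *kosS* is transcribed.
So KosS is produced and active.
Required activator BexZ is absent, so *kepQ* is not transcribed.
→ *kepQ* is OFF.
c-di-GMP is present, so FubZ is active.
Homoserine is absent, so CilA is active.
With repressor FubZ bound, *temS* is not transcribed.
So TemS is not produced.
Ornithine is present, so ZorT is active.
With repressor ZorT bound, *dovC* is not transcribed.
→ *dovC* is OFF.
Glyoxylate is present, so DulT is inactive.
CilB is produced constitutively and is active.
No repressor is bound and CilB is active, so *pexK* is transcribed.
→ *pexK* is ON.
3 of the 5 genes are transcribed.

3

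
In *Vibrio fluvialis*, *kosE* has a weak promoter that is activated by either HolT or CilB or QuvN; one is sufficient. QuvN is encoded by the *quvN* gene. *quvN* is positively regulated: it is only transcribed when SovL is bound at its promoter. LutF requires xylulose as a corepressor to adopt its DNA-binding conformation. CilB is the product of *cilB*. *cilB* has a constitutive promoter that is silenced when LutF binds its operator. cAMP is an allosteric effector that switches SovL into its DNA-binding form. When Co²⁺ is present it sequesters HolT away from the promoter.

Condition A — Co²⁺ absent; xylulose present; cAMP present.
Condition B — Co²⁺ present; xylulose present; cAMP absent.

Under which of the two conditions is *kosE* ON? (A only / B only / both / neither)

Condition A:
Co²⁺ is absent, so HolT is active.
Xylulose is present, so LutF is active.
With repressor LutF bound, *cilB* is not transcribed.
So CilB is not produced.
cAMP is present, so SovL is active.
No repressor is bound and SovL is active, so *quvN* is transcribed.
So QuvN is produced and active.
Activator HolT is present, so *kosE* is transcribed.
→ *kosE* is ON in A.
Condition B:
Co²⁺ is present, so HolT is inactive.
Xylulose is present, so LutF is active.
With repressor LutF bound, *cilB* is not transcribed.
So CilB is not produced.
cAMP is absent, so SovL is inactive.
Required activator SovL is absent, so *quvN* is not transcribed.
So QuvN is not produced.
No activator is available at the *kosE* promoter, so *kosE* is not transcribed.
→ *kosE* is OFF in B.

A only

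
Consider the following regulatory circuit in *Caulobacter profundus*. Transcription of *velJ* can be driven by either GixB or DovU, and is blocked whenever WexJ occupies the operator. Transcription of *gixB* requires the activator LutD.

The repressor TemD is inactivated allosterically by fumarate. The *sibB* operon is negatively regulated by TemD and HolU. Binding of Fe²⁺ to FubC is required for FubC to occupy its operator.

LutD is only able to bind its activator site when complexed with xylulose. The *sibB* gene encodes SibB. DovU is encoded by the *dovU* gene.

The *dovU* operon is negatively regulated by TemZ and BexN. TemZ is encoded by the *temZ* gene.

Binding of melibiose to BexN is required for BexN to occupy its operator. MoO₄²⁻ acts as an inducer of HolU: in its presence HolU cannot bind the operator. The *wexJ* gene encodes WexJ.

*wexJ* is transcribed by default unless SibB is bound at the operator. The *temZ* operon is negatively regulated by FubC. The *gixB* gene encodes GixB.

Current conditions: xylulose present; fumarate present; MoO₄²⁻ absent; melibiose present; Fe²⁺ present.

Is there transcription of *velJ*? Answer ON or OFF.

OFF

Fumarate is present, so TemD is inactive.
MoO₄²⁻ is absent, so HolU is active.
With repressor HolU bound, *sibB* is not transcribed.
So SibB is not produced.
With no repressor bound, *wexJ* is transcribed.
So WexJ is produced and active.
Xylulose is present, so LutD is active.
No repressor is bound and LutD is active, so *gixB* is transcribed.
So GixB is produced and active.
Fe²⁺ is present, so FubC is active.
With repressor FubC bound, *temZ* is not transcribed.
So TemZ is not produced.
Melibiose is present, so BexN is active.
With repressor BexN bound, *dovU* is not transcribed.
So DovU is not produced.
With repressor WexJ bound, *velJ* is not transcribed.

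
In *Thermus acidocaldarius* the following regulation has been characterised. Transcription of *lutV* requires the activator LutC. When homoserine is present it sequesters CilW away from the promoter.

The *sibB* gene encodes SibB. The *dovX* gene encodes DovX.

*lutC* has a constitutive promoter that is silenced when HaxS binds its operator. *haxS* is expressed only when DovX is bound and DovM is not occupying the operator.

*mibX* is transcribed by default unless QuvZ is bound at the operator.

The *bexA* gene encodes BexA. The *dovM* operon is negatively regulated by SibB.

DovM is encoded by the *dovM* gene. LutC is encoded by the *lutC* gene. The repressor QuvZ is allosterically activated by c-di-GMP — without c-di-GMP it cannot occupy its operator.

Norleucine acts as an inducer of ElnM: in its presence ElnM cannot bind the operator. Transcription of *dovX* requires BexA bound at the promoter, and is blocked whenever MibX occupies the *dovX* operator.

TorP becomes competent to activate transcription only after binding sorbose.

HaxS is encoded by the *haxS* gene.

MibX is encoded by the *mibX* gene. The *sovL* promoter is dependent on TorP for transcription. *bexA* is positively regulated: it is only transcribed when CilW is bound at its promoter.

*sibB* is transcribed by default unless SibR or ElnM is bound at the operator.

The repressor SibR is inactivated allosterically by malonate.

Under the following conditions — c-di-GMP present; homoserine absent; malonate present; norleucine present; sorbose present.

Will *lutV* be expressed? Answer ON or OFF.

OFF

Homoserine is absent, so CilW is active.
No repressor is bound and CilW is active, so *bexA* is transcribed.
So BexA is produced and active.
c-di-GMP is present, so QuvZ is active.
With repressor QuvZ bound, *mibX* is not transcribed.
So MibX is not produced.
No repressor is bound and BexA is active, so *dovX* is transcribed.
So DovX is produced and active.
Malonate is present, so SibR is inactive.
Norleucine is present, so ElnM is inactive.
With no repressor bound, *sibB* is transcribed.
So SibB is produced and active.
With repressor SibB bound, *dovM* is not transcribed.
So DovM is not produced.
No repressor is bound and DovX is active, so *haxS* is transcribed.
So HaxS is produced and active.
With repressor HaxS bound, *lutC* is not transcribed.
So LutC is not produced.
Required activator LutC is absent, so *lutV* is not transcribed.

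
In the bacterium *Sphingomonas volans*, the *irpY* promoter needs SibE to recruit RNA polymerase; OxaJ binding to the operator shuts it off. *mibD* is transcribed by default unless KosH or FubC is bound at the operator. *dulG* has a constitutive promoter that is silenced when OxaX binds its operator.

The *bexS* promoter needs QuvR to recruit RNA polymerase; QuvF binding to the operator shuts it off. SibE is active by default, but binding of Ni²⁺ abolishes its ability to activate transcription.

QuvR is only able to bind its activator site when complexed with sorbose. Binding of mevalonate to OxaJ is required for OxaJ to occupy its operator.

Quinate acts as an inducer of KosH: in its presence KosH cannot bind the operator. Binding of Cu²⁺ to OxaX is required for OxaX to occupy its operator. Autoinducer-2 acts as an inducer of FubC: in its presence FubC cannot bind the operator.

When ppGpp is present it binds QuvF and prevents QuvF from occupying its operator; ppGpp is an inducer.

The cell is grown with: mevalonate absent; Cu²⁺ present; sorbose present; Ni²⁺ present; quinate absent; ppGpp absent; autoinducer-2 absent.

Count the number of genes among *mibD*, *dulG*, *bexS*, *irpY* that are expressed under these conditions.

0

Quinate is absent, so KosH is active.
Autoinducer-2 is absent, so FubC is active.
With repressor KosH bound, *mibD* is not transcribed.
→ *mibD* is OFF.
Cu²⁺ is present, so OxaX is active.
With repressor OxaX bound, *dulG* is not transcribed.
→ *dulG* is OFF.
Sorbose is present, so QuvR is active.
ppGpp is absent, so QuvF is active.
With repressor QuvF bound, *bexS* is not transcribed.
→ *bexS* is OFF.
Mevalonate is absent, so OxaJ is inactive.
Ni²⁺ is present, so SibE is inactive.
Required activator SibE is absent, so *irpY* is not transcribed.
→ *irpY* is OFF.
0 of the 4 genes are transcribed.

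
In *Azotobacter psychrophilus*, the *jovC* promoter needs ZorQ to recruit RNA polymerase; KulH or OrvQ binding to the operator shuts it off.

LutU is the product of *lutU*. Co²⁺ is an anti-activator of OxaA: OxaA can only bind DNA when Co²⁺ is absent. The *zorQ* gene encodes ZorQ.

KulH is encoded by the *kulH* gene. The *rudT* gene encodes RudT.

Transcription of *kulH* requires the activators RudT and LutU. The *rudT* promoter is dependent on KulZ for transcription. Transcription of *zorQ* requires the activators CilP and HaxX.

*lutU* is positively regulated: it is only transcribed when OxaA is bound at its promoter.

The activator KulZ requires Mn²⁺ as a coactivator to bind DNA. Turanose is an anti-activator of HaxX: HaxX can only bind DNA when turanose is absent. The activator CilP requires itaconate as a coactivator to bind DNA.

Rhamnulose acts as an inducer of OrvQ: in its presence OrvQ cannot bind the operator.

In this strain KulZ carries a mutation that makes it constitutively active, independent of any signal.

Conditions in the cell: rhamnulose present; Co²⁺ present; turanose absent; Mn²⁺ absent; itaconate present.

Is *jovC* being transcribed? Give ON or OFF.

ON

Itaconate is present, so CilP is active.
Turanose is absent, so HaxX is active.
No repressor is bound and CilP and HaxX are active, so *zorQ* is transcribed.
So ZorQ is produced and active.
KulZ is constitutively active in this strain.
No repressor is bound and KulZ is active, so *rudT* is transcribed.
So RudT is produced and active.
Co²⁺ is present, so OxaA is inactive.
Required activator OxaA is absent, so *lutU* is not transcribed.
So LutU is not produced.
Required activator LutU is absent, so *kulH* is not transcribed.
So KulH is not produced.
Rhamnulose is present, so OrvQ is inactive.
No repressor is bound and ZorQ is active, so *jovC* is transcribed.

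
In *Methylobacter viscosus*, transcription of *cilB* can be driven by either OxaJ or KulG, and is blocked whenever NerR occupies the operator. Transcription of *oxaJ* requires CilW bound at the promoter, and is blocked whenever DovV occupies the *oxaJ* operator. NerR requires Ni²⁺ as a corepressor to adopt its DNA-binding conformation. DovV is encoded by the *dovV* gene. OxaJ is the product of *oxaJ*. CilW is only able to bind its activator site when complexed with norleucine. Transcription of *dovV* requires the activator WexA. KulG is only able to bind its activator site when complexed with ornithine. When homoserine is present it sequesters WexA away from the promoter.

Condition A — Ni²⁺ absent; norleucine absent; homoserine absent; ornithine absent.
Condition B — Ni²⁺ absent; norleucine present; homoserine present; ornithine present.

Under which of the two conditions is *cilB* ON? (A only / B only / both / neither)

Condition A:
Ni²⁺ is absent, so NerR is inactive.
Norleucine is absent, so CilW is inactive.
Homoserine is absent, so WexA is active.
No repressor is bound and WexA is active, so *dovV* is transcribed.
So DovV is produced and active.
With repressor DovV bound, *oxaJ* is not transcribed.
So OxaJ is not produced.
Ornithine is absent, so KulG is inactive.
No activator is available at the *cilB* promoter, so *cilB* is not transcribed.
→ *cilB* is OFF in A.
Condition B:
Ni²⁺ is absent, so NerR is inactive.
Norleucine is present, so CilW is active.
Homoserine is present, so WexA is inactive.
Required activator WexA is absent, so *dovV* is not transcribed.
So DovV is not produced.
No repressor is bound and CilW is active, so *oxaJ* is transcribed.
So OxaJ is produced and active.
Ornithine is present, so KulG is active.
Activator OxaJ is present, so *cilB* is transcribed.
→ *cilB* is ON in B.

B only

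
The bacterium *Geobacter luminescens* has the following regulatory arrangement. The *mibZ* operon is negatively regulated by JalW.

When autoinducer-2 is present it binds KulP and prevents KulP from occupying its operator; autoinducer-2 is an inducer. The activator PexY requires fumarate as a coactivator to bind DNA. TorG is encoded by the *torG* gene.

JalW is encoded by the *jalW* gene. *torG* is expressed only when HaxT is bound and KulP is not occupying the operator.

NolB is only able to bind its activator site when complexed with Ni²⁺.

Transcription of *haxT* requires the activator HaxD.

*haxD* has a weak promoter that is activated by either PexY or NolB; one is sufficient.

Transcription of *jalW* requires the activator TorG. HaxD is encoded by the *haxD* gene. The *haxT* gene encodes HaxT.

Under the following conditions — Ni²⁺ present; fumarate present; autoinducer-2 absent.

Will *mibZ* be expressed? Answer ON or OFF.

Fumarate is present, so PexY is active.
Ni²⁺ is present, so NolB is active.
Activator PexY is present, so *haxD* is transcribed.
So HaxD is produced and active.
No repressor is bound and HaxD is active, so *haxT* is transcribed.
So HaxT is produced and active.
Autoinducer-2 is absent, so KulP is active.
With repressor KulP bound, *torG* is not transcribed.
So TorG is not produced.
Required activator TorG is absent, so *jalW* is not transcribed.
So JalW is not produced.
With no repressor bound, *mibZ* is transcribed.

ON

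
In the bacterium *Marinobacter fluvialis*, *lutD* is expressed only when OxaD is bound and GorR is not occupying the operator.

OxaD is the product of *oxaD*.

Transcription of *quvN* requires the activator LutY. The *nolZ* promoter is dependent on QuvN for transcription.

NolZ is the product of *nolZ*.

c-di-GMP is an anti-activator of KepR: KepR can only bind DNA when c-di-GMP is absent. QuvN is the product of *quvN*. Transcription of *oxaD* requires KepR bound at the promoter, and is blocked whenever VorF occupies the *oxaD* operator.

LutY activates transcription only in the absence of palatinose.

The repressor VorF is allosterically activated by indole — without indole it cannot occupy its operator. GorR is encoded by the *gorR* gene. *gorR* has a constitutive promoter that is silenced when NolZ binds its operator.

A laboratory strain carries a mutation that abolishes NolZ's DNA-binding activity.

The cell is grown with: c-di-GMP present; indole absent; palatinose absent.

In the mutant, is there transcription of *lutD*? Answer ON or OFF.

OFF

Indole is absent, so VorF is inactive.
c-di-GMP is present, so KepR is inactive.
Required activator KepR is absent, so *oxaD* is not transcribed.
So OxaD is not produced.
NolZ is non-functional in this strain, so it has no effect.
With no repressor bound, *gorR* is transcribed.
So GorR is produced and active.
With repressor GorR bound, *lutD* is not transcribed.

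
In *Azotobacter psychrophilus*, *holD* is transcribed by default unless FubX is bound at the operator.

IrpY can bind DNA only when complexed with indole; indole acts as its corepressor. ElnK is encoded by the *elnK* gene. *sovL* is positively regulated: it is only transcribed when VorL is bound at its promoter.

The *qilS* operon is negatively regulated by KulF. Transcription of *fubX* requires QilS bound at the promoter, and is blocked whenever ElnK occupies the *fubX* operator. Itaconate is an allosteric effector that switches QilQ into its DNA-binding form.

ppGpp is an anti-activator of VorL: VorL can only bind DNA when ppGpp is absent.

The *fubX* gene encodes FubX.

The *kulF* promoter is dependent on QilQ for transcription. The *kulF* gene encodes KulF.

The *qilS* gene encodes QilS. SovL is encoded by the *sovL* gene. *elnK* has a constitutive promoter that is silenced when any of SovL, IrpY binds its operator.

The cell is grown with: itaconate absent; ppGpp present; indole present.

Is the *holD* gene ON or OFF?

OFF

ppGpp is present, so VorL is inactive.
Required activator VorL is absent, so *sovL* is not transcribed.
So SovL is not produced.
Indole is present, so IrpY is active.
With repressor IrpY bound, *elnK* is not transcribed.
So ElnK is not produced.
Itaconate is absent, so QilQ is inactive.
Required activator QilQ is absent, so *kulF* is not transcribed.
So KulF is not produced.
With no repressor bound, *qilS* is transcribed.
So QilS is produced and active.
No repressor is bound and QilS is active, so *fubX* is transcribed.
So FubX is produced and active.
With repressor FubX bound, *holD* is not transcribed.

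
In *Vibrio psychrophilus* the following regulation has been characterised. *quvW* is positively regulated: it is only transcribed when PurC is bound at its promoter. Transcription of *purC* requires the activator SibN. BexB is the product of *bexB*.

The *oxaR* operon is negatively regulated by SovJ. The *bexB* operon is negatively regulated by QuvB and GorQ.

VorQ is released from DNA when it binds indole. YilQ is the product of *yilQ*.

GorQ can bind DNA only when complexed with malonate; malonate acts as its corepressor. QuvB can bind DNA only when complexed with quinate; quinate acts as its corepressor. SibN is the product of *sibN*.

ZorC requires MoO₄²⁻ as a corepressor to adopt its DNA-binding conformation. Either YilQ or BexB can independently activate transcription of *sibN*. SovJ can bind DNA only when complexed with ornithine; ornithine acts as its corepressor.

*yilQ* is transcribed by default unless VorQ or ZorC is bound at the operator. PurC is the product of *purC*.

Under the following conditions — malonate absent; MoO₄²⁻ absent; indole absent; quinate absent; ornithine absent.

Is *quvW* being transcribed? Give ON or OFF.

ON

Indole is absent, so VorQ is active.
MoO₄²⁻ is absent, so ZorC is inactive.
With repressor VorQ bound, *yilQ* is not transcribed.
So YilQ is not produced.
Quinate is absent, so QuvB is inactive.
Malonate is absent, so GorQ is inactive.
With no repressor bound, *bexB* is transcribed.
So BexB is produced and active.
Activator BexB is present, so *sibN* is transcribed.
So SibN is produced and active.
No repressor is bound and SibN is active, so *purC* is transcribed.
So PurC is produced and active.
No repressor is bound and PurC is active, so *quvW* is transcribed.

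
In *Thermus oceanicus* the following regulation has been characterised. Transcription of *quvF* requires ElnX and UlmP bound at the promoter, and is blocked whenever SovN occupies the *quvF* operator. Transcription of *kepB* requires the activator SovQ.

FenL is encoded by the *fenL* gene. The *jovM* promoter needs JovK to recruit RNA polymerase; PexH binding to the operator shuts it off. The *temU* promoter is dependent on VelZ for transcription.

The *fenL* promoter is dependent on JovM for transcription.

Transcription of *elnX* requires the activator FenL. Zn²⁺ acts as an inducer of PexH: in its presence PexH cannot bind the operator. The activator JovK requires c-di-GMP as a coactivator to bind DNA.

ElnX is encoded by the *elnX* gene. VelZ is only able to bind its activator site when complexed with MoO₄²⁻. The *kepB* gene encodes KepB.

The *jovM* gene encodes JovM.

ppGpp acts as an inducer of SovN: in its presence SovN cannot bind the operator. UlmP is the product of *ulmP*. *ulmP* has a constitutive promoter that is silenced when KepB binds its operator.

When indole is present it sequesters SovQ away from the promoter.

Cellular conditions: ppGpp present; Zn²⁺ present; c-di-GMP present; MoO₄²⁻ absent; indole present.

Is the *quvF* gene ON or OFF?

ON

c-di-GMP is present, so JovK is active.
Zn²⁺ is present, so PexH is inactive.
No repressor is bound and JovK is active, so *jovM* is transcribed.
So JovM is produced and active.
No repressor is bound and JovM is active, so *fenL* is transcribed.
So FenL is produced and active.
No repressor is bound and FenL is active, so *elnX* is transcribed.
So ElnX is produced and active.
Indole is present, so SovQ is inactive.
Required activator SovQ is absent, so *kepB* is not transcribed.
So KepB is not produced.
With no repressor bound, *ulmP* is transcribed.
So UlmP is produced and active.
ppGpp is present, so SovN is inactive.
No repressor is bound and ElnX and UlmP are active, so *quvF* is transcribed.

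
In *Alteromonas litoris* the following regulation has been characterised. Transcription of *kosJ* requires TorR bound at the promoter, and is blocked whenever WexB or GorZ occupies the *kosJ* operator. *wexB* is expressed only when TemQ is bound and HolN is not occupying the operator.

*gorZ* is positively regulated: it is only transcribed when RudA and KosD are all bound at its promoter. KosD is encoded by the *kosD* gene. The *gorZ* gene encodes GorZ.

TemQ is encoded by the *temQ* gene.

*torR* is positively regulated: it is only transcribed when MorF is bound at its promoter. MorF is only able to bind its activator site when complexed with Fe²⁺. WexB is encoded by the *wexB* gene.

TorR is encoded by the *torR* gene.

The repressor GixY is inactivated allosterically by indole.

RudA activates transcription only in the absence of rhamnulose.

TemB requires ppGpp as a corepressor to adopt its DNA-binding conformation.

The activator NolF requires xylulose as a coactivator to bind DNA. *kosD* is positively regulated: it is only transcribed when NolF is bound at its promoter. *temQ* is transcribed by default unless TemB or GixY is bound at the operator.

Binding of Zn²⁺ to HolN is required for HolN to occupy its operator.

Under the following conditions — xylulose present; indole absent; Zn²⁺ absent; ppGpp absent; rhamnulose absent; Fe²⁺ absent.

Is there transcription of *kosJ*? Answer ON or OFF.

OFF

Fe²⁺ is absent, so MorF is inactive.
Required activator MorF is absent, so *torR* is not transcribed.
So TorR is not produced.
ppGpp is absent, so TemB is inactive.
Indole is absent, so GixY is active.
With repressor GixY bound, *temQ* is not transcribed.
So TemQ is not produced.
Zn²⁺ is absent, so HolN is inactive.
Required activator TemQ is absent, so *wexB* is not transcribed.
So WexB is not produced.
Rhamnulose is absent, so RudA is active.
Xylulose is present, so NolF is active.
No repressor is bound and NolF is active, so *kosD* is transcribed.
So KosD is produced and active.
No repressor is bound and RudA and KosD are active, so *gorZ* is transcribed.
So GorZ is produced and active.
With repressor GorZ bound, *kosJ* is not transcribed.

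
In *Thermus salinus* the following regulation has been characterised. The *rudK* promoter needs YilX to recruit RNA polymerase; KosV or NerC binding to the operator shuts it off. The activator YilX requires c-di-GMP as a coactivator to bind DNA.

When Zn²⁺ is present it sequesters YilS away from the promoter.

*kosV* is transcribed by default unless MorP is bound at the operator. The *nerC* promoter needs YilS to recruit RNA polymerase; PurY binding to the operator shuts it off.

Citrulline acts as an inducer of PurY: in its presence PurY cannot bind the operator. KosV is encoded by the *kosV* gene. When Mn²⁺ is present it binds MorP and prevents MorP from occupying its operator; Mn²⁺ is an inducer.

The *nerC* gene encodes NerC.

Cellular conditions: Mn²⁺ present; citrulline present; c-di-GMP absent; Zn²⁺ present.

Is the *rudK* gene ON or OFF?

Mn²⁺ is present, so MorP is inactive.
With no repressor bound, *kosV* is transcribed.
So KosV is produced and active.
c-di-GMP is absent, so YilX is inactive.
Citrulline is present, so PurY is inactive.
Zn²⁺ is present, so YilS is inactive.
Required activator YilS is absent, so *nerC* is not transcribed.
So NerC is not produced.
With repressor KosV bound, *rudK* is not transcribed.

OFF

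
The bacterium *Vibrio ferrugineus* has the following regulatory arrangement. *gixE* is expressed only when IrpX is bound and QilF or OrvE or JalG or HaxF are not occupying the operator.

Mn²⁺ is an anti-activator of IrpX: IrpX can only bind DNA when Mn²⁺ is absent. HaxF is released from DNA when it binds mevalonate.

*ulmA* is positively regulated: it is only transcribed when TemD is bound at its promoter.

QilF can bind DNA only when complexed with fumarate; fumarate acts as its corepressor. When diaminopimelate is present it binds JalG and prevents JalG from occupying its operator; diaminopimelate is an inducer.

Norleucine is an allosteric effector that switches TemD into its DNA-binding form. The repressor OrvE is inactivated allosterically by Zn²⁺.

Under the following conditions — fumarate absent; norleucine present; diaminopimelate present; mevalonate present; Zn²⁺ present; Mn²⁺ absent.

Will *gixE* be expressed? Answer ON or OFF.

Fumarate is absent, so QilF is inactive.
Zn²⁺ is present, so OrvE is inactive.
Diaminopimelate is present, so JalG is inactive.
Mevalonate is present, so HaxF is inactive.
Mn²⁺ is absent, so IrpX is active.
No repressor is bound and IrpX is active, so *gixE* is transcribed.

ON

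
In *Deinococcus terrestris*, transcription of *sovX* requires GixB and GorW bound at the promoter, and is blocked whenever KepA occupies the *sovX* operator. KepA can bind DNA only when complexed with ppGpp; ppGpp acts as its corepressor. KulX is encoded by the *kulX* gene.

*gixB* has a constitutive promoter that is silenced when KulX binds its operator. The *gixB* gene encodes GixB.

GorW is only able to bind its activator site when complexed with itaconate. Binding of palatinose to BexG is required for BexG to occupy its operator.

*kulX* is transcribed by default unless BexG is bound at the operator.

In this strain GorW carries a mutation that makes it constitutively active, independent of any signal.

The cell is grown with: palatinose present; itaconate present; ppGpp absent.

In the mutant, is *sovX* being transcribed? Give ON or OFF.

ON

Palatinose is present, so BexG is active.
With repressor BexG bound, *kulX* is not transcribed.
So KulX is not produced.
With no repressor bound, *gixB* is transcribed.
So GixB is produced and active.
GorW is constitutively active in this strain.
ppGpp is absent, so KepA is inactive.
No repressor is bound and GixB and GorW are active, so *sovX* is transcribed.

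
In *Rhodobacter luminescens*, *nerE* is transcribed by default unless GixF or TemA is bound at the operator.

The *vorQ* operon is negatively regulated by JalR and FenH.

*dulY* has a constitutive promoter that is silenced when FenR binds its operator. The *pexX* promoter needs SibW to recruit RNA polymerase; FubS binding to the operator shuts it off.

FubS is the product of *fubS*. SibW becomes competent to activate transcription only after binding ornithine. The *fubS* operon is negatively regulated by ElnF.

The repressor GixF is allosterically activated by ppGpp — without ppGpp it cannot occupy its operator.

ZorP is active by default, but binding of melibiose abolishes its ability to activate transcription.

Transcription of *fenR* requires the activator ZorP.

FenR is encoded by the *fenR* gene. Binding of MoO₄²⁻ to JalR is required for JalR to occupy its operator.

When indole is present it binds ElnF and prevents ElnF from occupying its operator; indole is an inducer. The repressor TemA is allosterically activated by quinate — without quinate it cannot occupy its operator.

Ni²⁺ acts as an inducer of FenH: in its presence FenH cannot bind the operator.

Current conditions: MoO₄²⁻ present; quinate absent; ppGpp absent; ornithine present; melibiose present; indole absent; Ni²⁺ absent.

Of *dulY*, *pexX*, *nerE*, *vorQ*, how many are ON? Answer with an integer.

Melibiose is present, so ZorP is inactive.
Required activator ZorP is absent, so *fenR* is not transcribed.
So FenR is not produced.
With no repressor bound, *dulY* is transcribed.
→ *dulY* is ON.
Indole is absent, so ElnF is active.
With repressor ElnF bound, *fubS* is not transcribed.
So FubS is not produced.
Ornithine is present, so SibW is active.
No repressor is bound and SibW is active, so *pexX* is transcribed.
→ *pexX* is ON.
ppGpp is absent, so GixF is inactive.
Quinate is absent, so TemA is inactive.
With no repressor bound, *nerE* is transcribed.
→ *nerE* is ON.
MoO₄²⁻ is present, so JalR is active.
Ni²⁺ is absent, so FenH is active.
With repressor JalR bound, *vorQ* is not transcribed.
→ *vorQ* is OFF.
3 of the 4 genes are transcribed.

3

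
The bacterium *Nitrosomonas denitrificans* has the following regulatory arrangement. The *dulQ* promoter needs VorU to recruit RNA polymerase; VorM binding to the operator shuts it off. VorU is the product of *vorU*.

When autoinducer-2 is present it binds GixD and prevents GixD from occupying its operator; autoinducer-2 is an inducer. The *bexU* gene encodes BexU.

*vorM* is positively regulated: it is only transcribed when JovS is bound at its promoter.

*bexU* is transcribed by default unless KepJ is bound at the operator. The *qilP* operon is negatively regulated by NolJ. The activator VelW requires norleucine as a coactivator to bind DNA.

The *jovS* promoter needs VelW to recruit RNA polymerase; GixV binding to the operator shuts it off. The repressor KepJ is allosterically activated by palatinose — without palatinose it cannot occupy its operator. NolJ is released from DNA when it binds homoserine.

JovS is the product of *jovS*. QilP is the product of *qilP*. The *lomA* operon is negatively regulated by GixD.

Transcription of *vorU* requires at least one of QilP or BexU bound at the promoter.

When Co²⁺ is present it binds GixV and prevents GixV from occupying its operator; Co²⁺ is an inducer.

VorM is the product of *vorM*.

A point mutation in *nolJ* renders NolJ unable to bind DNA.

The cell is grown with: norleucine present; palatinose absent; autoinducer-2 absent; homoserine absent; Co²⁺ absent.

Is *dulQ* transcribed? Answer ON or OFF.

Co²⁺ is absent, so GixV is active.
Norleucine is present, so VelW is active.
With repressor GixV bound, *jovS* is not transcribed.
So JovS is not produced.
Required activator JovS is absent, so *vorM* is not transcribed.
So VorM is not produced.
NolJ is non-functional in this strain, so it has no effect.
With no repressor bound, *qilP* is transcribed.
So QilP is produced and active.
Palatinose is absent, so KepJ is inactive.
With no repressor bound, *bexU* is transcribed.
So BexU is produced and active.
Activator QilP is present, so *vorU* is transcribed.
So VorU is produced and active.
No repressor is bound and VorU is active, so *dulQ* is transcribed.

ON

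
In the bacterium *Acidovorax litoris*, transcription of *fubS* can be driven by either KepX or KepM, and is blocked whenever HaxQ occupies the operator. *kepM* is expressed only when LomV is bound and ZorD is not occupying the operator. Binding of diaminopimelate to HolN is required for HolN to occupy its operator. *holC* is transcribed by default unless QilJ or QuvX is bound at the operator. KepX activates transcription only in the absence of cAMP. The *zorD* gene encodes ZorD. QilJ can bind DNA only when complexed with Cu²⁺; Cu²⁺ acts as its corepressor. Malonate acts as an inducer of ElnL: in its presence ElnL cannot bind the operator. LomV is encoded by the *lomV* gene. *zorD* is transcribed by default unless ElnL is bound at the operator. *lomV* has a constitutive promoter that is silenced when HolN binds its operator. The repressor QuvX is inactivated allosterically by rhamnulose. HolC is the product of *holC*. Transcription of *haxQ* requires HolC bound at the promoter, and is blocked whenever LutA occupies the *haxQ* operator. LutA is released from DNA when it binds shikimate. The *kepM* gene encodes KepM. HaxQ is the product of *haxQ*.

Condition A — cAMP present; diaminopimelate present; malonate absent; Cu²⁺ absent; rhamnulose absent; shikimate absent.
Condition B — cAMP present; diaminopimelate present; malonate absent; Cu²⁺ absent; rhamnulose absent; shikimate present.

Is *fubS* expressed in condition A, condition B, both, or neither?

Condition A:
cAMP is present, so KepX is inactive.
Diaminopimelate is present, so HolN is active.
With repressor HolN bound, *lomV* is not transcribed.
So LomV is not produced.
Malonate is absent, so ElnL is active.
With repressor ElnL bound, *zorD* is not transcribed.
So ZorD is not produced.
Required activator LomV is absent, so *kepM* is not transcribed.
So KepM is not produced.
Cu²⁺ is absent, so QilJ is inactive.
Rhamnulose is absent, so QuvX is active.
With repressor QuvX bound, *holC* is not transcribed.
So HolC is not produced.
Shikimate is absent, so LutA is active.
With repressor LutA bound, *haxQ* is not transcribed.
So HaxQ is not produced.
No activator is available at the *fubS* promoter, so *fubS* is not transcribed.
→ *fubS* is OFF in A.
Condition B:
cAMP is present, so KepX is inactive.
Diaminopimelate is present, so HolN is active.
With repressor HolN bound, *lomV* is not transcribed.
So LomV is not produced.
Malonate is absent, so ElnL is active.
With repressor ElnL bound, *zorD* is not transcribed.
So ZorD is not produced.
Required activator LomV is absent, so *kepM* is not transcribed.
So KepM is not produced.
Cu²⁺ is absent, so QilJ is inactive.
Rhamnulose is absent, so QuvX is active.
With repressor QuvX bound, *holC* is not transcribed.
So HolC is not produced.
Shikimate is present, so LutA is inactive.
Required activator HolC is absent, so *haxQ* is not transcribed.
So HaxQ is not produced.
No activator is available at the *fubS* promoter, so *fubS* is not transcribed.
→ *fubS* is OFF in B.

neither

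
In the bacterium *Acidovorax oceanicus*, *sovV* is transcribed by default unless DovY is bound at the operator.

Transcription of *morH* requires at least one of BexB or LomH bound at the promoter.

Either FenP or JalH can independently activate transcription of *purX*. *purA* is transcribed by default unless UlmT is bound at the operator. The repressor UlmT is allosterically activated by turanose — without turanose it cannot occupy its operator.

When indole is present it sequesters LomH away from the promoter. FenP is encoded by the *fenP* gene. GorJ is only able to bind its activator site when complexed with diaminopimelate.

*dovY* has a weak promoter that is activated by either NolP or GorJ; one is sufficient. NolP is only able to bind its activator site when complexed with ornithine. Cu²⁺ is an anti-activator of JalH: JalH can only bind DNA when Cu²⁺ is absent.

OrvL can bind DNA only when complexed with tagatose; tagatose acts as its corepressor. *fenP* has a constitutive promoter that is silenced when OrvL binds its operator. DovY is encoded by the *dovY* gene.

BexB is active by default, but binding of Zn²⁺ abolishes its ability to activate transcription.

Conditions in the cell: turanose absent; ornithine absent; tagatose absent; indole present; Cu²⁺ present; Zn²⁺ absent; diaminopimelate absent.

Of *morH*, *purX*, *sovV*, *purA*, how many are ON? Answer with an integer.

Zn²⁺ is absent, so BexB is active.
Indole is present, so LomH is inactive.
Activator BexB is present, so *morH* is transcribed.
→ *morH* is ON.
Tagatose is absent, so OrvL is inactive.
With no repressor bound, *fenP* is transcribed.
So FenP is produced and active.
Cu²⁺ is present, so JalH is inactive.
Activator FenP is present, so *purX* is transcribed.
→ *purX* is ON.
Ornithine is absent, so NolP is inactive.
Diaminopimelate is absent, so GorJ is inactive.
No activator is available at the *dovY* promoter, so *dovY* is not transcribed.
So DovY is not produced.
With no repressor bound, *sovV* is transcribed.
→ *sovV* is ON.
Turanose is absent, so UlmT is inactive.
With no repressor bound, *purA* is transcribed.
→ *purA* is ON.
4 of the 4 genes are transcribed.

4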